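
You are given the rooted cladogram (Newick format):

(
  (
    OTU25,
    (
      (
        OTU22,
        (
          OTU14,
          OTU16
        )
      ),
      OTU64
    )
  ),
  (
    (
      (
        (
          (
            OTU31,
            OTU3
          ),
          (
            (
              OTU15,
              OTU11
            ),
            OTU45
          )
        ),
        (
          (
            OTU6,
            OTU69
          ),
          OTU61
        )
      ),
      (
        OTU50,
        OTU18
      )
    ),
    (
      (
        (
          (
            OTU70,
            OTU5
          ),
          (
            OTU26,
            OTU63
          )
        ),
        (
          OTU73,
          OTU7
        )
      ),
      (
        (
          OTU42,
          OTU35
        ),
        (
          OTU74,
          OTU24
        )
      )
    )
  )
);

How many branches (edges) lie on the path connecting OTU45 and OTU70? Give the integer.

10

The MRCA of OTU45 and OTU70 is the node subtending (((((OTU31,OTU3),((OTU15,OTU11),OTU45)),((OTU6,OTU69),OTU61)),(OTU50,OTU18)),((((OTU70,OTU5),(OTU26,OTU63)),(OTU73,OTU7)),((OTU42,OTU35),(OTU74,OTU24)))).
From OTU45 up to that node: 5 branches. From OTU70 up to the same node: 5 branches. Total: 5 + 5 = 10.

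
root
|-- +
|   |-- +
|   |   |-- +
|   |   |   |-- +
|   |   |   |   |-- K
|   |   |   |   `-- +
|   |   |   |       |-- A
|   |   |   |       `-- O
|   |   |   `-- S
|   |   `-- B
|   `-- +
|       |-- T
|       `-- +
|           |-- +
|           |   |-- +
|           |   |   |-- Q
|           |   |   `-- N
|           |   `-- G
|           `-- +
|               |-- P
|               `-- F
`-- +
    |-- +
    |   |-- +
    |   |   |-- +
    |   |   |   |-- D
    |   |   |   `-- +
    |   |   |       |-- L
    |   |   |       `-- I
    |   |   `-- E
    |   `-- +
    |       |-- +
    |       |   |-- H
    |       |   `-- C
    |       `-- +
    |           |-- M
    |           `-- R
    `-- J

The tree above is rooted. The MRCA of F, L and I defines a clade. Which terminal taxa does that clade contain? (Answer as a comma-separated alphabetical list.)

A, B, C, D, E, F, G, H, I, J, K, L, M, N, O, P, Q, R, S, T

Tracing F: it sits inside (P,F).
Tracing L: it sits inside (L,I).
Tracing I: it sits inside (L,I).
The smallest clade enclosing all 3 is the whole tree (their MRCA is the root), so the answer is all 20 tips in alphabetical order.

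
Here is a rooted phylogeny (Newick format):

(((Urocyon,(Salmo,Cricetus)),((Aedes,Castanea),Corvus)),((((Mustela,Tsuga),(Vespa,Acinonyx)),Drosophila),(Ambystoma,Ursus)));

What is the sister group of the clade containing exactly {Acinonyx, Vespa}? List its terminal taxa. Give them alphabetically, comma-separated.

Mustela, Tsuga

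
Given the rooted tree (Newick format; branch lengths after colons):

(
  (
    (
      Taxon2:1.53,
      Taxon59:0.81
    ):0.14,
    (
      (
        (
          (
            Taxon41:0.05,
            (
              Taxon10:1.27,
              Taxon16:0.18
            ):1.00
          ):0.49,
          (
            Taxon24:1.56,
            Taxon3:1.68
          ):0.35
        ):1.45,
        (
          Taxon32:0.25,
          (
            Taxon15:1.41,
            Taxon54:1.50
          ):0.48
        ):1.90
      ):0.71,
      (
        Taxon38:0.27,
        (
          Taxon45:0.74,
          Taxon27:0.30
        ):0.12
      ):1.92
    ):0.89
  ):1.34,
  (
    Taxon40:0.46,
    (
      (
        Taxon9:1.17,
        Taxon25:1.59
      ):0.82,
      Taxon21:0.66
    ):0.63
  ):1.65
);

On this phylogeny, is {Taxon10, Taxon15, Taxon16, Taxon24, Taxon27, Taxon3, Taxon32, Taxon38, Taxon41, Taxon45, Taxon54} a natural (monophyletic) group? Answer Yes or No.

Yes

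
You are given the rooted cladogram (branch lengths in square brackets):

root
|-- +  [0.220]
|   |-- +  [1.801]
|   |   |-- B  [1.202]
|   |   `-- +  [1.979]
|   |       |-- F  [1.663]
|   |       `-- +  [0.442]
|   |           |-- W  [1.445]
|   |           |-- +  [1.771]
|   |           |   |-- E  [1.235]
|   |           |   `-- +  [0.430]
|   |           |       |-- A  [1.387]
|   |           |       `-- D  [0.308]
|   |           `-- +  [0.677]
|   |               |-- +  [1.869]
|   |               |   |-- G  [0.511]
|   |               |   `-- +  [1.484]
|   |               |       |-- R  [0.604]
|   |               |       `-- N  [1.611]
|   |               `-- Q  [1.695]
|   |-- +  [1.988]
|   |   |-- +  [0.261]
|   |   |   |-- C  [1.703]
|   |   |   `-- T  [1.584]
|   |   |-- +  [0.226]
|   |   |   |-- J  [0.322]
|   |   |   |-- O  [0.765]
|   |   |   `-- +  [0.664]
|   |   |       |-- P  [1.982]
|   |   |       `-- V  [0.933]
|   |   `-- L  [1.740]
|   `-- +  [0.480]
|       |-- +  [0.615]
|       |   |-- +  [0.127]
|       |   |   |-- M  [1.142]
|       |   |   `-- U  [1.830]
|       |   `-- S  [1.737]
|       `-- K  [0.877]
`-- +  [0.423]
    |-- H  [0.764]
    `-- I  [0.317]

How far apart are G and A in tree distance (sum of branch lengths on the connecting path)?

6.645

The path runs G → … → MRCA → … → A; the MRCA is the node subtending (W,(E,(A,D)),((G,(R,N)),Q)).
Branch lengths along that path: 0.511 + 1.869 + 0.677 + 1.771 + 0.430 + 1.387 = 6.645.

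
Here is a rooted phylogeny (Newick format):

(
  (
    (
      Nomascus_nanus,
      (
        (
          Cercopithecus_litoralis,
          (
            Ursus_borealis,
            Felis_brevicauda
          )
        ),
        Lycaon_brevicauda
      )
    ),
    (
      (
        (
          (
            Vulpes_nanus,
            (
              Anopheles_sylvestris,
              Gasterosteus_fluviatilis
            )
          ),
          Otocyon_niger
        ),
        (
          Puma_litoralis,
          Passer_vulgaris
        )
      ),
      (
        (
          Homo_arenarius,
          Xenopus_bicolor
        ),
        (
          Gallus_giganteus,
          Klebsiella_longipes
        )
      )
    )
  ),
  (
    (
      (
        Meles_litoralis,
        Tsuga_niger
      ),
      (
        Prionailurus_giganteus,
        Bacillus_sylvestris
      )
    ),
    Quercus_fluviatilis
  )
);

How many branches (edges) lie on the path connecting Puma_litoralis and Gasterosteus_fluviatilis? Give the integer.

The MRCA of Puma_litoralis and Gasterosteus_fluviatilis is the node subtending (((Vulpes_nanus,(Anopheles_sylvestris,Gasterosteus_fluviatilis)),Otocyon_niger),(Puma_litoralis,Passer_vulgaris)).
From Puma_litoralis up to that node: 2 branches. From Gasterosteus_fluviatilis up to the same node: 4 branches. Total: 2 + 4 = 6.

6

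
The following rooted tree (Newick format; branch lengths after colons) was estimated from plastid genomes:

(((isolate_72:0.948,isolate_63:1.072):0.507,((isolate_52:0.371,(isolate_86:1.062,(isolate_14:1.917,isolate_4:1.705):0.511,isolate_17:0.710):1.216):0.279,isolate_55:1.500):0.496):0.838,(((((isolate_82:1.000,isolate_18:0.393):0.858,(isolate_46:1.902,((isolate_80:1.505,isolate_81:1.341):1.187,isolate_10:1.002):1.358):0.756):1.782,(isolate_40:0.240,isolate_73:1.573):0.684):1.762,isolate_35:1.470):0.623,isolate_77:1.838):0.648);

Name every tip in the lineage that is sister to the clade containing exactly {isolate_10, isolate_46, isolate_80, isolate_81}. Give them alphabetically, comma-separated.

The clade containing exactly {isolate_10, isolate_46, isolate_80, isolate_81} attaches to the tree at the node subtending ((isolate_82,isolate_18),(isolate_46,((isolate_80,isolate_81),isolate_10))).
The other lineage descending from that same node — the sister group — is (isolate_82,isolate_18); its 2 tips in alphabetical order are the answer.

isolate_18, isolate_82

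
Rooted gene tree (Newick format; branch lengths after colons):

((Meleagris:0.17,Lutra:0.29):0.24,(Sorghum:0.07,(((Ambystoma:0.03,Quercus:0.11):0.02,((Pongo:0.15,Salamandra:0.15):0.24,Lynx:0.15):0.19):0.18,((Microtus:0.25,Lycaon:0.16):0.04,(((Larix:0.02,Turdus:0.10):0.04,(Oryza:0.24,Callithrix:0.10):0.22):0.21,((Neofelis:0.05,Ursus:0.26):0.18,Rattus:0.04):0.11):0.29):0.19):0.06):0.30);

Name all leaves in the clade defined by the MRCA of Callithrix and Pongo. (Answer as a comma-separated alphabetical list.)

Ambystoma, Callithrix, Larix, Lycaon, Lynx, Microtus, Neofelis, Oryza, Pongo, Quercus, Rattus, Salamandra, Turdus, Ursus

Tracing Callithrix: it sits inside (Oryza,Callithrix).
Tracing Pongo: it sits inside (Pongo,Salamandra).
The smallest clade enclosing both is (((Ambystoma,Quercus),((Pongo,Salamandra),Lynx)),((Microtus,Lycaon),(((Larix,Turdus),(Oryza,Callithrix)),((Neofelis,Ursus),Rattus)))); the answer is its 14 terminal taxa in alphabetical order.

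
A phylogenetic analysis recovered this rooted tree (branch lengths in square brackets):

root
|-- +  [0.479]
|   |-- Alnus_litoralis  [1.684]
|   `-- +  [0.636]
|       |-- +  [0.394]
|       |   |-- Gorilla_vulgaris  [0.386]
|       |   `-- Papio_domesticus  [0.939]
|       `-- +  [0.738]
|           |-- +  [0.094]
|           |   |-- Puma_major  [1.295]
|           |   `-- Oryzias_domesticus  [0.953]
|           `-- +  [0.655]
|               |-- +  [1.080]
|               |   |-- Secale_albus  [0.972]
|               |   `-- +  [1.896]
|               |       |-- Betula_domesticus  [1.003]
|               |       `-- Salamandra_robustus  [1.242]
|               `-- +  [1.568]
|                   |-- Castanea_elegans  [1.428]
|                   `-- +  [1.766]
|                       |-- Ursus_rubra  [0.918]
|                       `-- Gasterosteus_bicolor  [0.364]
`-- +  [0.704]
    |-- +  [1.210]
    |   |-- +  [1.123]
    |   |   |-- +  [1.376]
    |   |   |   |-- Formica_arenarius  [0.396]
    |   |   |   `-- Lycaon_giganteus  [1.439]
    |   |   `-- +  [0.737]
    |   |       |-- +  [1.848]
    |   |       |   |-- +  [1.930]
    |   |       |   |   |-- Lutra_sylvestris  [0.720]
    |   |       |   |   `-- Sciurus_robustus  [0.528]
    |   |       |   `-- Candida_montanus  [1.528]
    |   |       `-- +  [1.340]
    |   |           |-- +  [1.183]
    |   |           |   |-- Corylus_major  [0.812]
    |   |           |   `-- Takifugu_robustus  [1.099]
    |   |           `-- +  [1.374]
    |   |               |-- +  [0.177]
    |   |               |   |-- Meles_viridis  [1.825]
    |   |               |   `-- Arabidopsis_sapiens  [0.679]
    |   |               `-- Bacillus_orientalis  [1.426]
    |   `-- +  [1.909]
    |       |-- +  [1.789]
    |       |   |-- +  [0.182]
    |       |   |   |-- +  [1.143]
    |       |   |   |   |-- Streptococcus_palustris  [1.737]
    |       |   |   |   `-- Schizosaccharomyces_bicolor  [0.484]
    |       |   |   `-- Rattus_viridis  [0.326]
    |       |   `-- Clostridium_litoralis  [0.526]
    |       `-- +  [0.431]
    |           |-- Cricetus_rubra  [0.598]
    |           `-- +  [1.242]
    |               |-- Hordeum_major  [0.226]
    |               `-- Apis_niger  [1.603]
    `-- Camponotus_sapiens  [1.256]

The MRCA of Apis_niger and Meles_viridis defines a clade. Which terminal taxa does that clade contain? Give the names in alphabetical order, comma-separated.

Apis_niger, Arabidopsis_sapiens, Bacillus_orientalis, Candida_montanus, Clostridium_litoralis, Corylus_major, Cricetus_rubra, Formica_arenarius, Hordeum_major, Lutra_sylvestris, Lycaon_giganteus, Meles_viridis, Rattus_viridis, Schizosaccharomyces_bicolor, Sciurus_robustus, Streptococcus_palustris, Takifugu_robustus

Tracing Apis_niger: it sits inside (Hordeum_major,Apis_niger).
Tracing Meles_viridis: it sits inside (Meles_viridis,Arabidopsis_sapiens).
The smallest clade enclosing both is (((Formica_arenarius,Lycaon_giganteus),(((Lutra_sylvestris,Sciurus_robustus),Candida_montanus),((Corylus_major,Takifugu_robustus),((Meles_viridis,Arabidopsis_sapiens),Bacillus_orientalis)))),((((Streptococcus_palustris,Schizosaccharomyces_bicolor),Rattus_viridis),Clostridium_litoralis),(Cricetus_rubra,(Hordeum_major,Apis_niger)))); the answer is its 17 terminal taxa in alphabetical order.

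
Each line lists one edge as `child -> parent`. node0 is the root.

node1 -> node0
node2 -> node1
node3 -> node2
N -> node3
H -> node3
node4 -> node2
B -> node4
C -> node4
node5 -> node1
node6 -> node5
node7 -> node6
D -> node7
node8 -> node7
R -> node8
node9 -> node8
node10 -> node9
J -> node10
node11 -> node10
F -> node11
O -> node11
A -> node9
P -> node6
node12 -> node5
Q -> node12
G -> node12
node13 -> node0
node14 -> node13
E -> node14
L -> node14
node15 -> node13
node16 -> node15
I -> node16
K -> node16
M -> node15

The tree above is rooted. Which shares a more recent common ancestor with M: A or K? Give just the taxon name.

K

The MRCA of M and K subtends ((I,K),M) (3 taxa).
The MRCA of M and A is the root, subtending the entire tree (18 taxa).
The first is nested inside the second, so M shares a more recent common ancestor with K.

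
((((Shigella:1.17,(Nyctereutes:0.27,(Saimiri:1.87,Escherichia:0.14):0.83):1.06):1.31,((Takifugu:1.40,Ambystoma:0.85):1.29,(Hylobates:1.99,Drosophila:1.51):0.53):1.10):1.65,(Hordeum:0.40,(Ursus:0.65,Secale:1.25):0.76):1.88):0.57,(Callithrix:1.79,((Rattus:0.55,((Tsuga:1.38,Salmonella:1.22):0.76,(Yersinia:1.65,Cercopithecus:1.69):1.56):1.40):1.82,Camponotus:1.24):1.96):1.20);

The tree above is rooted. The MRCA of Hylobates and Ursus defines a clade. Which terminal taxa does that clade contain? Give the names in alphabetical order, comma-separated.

Ambystoma, Drosophila, Escherichia, Hordeum, Hylobates, Nyctereutes, Saimiri, Secale, Shigella, Takifugu, Ursus

Tracing Hylobates: it sits inside (Hylobates,Drosophila).
Tracing Ursus: it sits inside (Ursus,Secale).
The smallest clade enclosing both is (((Shigella,(Nyctereutes,(Saimiri,Escherichia))),((Takifugu,Ambystoma),(Hylobates,Drosophila))),(Hordeum,(Ursus,Secale))); the answer is its 11 terminal taxa in alphabetical order.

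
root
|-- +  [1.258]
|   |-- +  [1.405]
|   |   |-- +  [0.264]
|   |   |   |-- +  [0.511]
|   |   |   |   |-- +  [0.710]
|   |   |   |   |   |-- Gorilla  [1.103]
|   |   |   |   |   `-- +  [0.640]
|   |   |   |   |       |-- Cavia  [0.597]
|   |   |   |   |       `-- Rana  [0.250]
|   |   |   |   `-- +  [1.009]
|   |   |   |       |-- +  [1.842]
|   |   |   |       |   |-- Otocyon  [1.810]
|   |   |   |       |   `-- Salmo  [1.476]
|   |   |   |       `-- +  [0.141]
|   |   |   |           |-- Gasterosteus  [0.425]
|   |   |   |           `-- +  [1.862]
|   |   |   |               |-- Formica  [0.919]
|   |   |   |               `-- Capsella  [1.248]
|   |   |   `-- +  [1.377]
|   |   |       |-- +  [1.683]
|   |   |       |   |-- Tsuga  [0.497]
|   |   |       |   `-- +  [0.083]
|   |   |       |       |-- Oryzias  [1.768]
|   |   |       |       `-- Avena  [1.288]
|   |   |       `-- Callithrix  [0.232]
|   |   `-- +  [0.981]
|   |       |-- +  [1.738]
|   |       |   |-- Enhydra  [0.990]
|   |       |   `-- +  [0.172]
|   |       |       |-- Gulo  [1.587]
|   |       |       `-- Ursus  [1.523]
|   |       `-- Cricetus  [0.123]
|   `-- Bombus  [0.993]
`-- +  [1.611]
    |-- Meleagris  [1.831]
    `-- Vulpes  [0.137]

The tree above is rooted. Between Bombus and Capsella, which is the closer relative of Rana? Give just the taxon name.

Capsella

The MRCA of Rana and Capsella subtends ((Gorilla,(Cavia,Rana)),((Otocyon,Salmo),(Gasterosteus,(Formica,Capsella)))) (8 taxa).
The MRCA of Rana and Bombus subtends (((((Gorilla,(Cavia,Rana)),((Otocyon,Salmo),(Gasterosteus,(Formica,Capsella)))),((Tsuga,(Oryzias,Avena)),Callithrix)),((Enhydra,(Gulo,Ursus)),Cricetus)),Bombus) (17 taxa).
The first is nested inside the second, so Rana shares a more recent common ancestor with Capsella.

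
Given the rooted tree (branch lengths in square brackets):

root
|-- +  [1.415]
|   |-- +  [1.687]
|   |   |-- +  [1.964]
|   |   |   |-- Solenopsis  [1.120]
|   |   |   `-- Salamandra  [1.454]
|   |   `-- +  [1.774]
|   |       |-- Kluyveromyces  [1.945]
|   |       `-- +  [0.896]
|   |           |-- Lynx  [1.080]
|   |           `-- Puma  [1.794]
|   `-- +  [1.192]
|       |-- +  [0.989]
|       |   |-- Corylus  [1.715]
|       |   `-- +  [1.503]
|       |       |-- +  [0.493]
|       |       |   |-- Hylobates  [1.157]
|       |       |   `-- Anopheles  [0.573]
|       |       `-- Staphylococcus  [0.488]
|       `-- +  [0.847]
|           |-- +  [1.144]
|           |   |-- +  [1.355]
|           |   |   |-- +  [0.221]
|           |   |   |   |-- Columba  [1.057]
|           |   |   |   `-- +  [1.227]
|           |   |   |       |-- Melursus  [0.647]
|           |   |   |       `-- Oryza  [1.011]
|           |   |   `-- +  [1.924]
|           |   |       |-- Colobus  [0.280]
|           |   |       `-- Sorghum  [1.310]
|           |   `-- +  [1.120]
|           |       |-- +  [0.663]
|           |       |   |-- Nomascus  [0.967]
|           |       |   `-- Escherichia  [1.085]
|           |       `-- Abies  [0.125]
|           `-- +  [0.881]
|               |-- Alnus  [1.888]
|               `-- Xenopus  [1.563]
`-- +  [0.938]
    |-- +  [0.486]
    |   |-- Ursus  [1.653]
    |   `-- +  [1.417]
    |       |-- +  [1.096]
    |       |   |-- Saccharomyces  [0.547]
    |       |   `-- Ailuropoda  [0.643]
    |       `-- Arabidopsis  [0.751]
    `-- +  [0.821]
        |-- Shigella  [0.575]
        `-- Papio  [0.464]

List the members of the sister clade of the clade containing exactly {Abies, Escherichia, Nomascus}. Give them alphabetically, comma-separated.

Colobus, Columba, Melursus, Oryza, Sorghum

The clade containing exactly {Abies, Escherichia, Nomascus} attaches to the tree at the node subtending (((Columba,(Melursus,Oryza)),(Colobus,Sorghum)),((Nomascus,Escherichia),Abies)).
The other lineage descending from that same node — the sister group — is ((Columba,(Melursus,Oryza)),(Colobus,Sorghum)); its 5 tips in alphabetical order are the answer.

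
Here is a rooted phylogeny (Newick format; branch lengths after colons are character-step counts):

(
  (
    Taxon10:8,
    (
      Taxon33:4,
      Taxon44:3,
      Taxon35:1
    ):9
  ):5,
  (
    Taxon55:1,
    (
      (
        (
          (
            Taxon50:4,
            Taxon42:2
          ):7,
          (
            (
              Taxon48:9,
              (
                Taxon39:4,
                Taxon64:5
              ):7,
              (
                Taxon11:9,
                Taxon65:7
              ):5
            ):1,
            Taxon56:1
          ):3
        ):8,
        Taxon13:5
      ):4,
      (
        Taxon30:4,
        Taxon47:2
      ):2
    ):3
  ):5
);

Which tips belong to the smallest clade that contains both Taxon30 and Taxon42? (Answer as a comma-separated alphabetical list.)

Tracing Taxon30: it sits inside (Taxon30,Taxon47).
Tracing Taxon42: it sits inside (Taxon50,Taxon42).
The smallest clade enclosing both is ((((Taxon50,Taxon42),((Taxon48,(Taxon39,Taxon64),(Taxon11,Taxon65)),Taxon56)),Taxon13),(Taxon30,Taxon47)); the answer is its 11 terminal taxa in alphabetical order.

Taxon11, Taxon13, Taxon30, Taxon39, Taxon42, Taxon47, Taxon48, Taxon50, Taxon56, Taxon64, Taxon65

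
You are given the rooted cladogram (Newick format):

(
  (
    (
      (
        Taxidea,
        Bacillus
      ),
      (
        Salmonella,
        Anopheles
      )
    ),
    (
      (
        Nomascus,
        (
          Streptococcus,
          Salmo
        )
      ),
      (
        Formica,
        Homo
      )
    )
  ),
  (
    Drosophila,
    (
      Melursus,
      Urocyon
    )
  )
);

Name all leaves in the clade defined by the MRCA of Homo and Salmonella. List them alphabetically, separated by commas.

Tracing Homo: it sits inside (Formica,Homo).
Tracing Salmonella: it sits inside (Salmonella,Anopheles).
The smallest clade enclosing both is (((Taxidea,Bacillus),(Salmonella,Anopheles)),((Nomascus,(Streptococcus,Salmo)),(Formica,Homo))); the answer is its 9 terminal taxa in alphabetical order.

Anopheles, Bacillus, Formica, Homo, Nomascus, Salmo, Salmonella, Streptococcus, Taxidea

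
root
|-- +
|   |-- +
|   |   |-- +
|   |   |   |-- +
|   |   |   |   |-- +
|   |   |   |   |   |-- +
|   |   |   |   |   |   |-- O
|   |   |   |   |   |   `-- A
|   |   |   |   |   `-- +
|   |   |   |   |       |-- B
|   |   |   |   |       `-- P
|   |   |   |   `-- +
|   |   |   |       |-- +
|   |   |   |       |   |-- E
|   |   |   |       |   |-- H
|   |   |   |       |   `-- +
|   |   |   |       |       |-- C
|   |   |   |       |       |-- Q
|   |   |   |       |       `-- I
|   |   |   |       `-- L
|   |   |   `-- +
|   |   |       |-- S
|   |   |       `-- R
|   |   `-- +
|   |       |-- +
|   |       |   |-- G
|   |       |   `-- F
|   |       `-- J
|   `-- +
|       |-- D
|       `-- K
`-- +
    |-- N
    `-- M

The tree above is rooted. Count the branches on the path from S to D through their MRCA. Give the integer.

The MRCA of S and D is the node subtending ((((((O,A),(B,P)),((E,H,(C,Q,I)),L)),(S,R)),((G,F),J)),(D,K)).
From S up to that node: 4 branches. From D up to the same node: 2 branches. Total: 4 + 2 = 6.

6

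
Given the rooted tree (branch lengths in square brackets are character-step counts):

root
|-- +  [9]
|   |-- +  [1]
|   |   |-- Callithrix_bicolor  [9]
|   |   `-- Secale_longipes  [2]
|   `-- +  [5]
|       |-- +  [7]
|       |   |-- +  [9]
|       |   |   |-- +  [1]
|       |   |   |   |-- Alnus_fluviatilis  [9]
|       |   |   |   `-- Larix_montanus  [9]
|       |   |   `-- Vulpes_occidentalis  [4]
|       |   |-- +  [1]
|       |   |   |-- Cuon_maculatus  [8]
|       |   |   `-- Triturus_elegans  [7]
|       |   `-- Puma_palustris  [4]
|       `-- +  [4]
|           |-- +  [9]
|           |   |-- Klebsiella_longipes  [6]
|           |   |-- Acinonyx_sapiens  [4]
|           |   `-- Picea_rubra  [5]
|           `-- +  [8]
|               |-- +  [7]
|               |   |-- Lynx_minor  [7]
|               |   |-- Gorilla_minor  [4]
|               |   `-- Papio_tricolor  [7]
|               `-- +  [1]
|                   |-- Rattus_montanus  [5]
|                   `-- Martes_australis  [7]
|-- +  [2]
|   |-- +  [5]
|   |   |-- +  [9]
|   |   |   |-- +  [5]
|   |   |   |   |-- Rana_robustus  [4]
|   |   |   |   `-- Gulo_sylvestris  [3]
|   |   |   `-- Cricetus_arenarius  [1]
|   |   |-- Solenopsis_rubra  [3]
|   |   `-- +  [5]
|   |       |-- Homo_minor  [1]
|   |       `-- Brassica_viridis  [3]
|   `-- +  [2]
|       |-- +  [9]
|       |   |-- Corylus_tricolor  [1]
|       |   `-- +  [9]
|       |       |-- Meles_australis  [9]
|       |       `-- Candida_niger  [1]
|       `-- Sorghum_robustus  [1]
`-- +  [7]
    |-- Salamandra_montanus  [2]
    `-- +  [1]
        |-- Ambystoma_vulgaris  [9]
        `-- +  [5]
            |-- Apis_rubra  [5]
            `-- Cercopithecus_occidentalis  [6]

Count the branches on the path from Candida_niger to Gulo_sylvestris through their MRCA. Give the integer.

8

The MRCA of Candida_niger and Gulo_sylvestris is the node subtending ((((Rana_robustus,Gulo_sylvestris),Cricetus_arenarius),Solenopsis_rubra,(Homo_minor,Brassica_viridis)),((Corylus_tricolor,(Meles_australis,Candida_niger)),Sorghum_robustus)).
From Candida_niger up to that node: 4 branches. From Gulo_sylvestris up to the same node: 4 branches. Total: 4 + 4 = 8.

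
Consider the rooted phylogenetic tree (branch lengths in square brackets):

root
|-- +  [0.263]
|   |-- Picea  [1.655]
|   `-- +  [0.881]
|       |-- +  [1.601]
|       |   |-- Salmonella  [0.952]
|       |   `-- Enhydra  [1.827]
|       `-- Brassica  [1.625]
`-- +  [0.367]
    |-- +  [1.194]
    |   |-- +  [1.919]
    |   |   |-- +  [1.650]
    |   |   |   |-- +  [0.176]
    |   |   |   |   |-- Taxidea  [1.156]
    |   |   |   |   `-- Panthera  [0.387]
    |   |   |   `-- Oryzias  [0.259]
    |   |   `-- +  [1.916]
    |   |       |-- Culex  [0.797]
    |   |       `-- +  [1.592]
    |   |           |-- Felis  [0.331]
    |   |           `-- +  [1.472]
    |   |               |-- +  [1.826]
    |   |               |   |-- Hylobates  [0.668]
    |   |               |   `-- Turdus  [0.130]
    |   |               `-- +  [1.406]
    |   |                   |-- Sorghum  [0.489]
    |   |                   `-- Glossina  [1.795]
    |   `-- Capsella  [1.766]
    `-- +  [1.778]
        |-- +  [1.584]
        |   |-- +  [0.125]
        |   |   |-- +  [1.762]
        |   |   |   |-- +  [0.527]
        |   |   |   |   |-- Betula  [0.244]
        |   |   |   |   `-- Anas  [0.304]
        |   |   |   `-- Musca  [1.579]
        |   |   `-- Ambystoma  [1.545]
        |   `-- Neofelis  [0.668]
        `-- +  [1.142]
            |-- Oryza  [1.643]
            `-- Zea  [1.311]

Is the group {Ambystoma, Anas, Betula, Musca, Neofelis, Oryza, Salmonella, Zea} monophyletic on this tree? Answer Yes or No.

The MRCA of the listed taxa is the root, so the smallest clade containing them is the whole tree.
That clade also contains Brassica, Capsella, Culex, Enhydra, Felis, Glossina, Hylobates, Oryzias, Panthera, Picea, Sorghum, Taxidea, Turdus, which are not in the proposed group, so the group is not monophyletic.

No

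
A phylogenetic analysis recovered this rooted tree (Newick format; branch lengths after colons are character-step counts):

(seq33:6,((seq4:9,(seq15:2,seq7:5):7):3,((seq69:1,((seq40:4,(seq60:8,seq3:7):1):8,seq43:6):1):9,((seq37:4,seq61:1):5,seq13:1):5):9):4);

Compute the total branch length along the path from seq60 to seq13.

The path runs seq60 → … → MRCA → … → seq13; the MRCA is the node subtending ((seq69,((seq40,(seq60,seq3)),seq43)),((seq37,seq61),seq13)).
Branch lengths along that path: 8 + 1 + 8 + 1 + 9 + 5 + 1 = 33.

33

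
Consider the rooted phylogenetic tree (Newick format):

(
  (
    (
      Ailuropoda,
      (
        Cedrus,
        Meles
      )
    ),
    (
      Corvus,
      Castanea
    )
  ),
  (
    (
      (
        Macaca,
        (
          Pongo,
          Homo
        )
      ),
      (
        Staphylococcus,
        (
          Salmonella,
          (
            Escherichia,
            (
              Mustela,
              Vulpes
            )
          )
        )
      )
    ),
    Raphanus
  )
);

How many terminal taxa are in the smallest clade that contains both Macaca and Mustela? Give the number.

The MRCA of Macaca and Mustela is the node subtending ((Macaca,(Pongo,Homo)),(Staphylococcus,(Salmonella,(Escherichia,(Mustela,Vulpes))))).
That clade contains 8 terminal taxa: Escherichia, Homo, Macaca, Mustela, Pongo, Salmonella, Staphylococcus, Vulpes.

8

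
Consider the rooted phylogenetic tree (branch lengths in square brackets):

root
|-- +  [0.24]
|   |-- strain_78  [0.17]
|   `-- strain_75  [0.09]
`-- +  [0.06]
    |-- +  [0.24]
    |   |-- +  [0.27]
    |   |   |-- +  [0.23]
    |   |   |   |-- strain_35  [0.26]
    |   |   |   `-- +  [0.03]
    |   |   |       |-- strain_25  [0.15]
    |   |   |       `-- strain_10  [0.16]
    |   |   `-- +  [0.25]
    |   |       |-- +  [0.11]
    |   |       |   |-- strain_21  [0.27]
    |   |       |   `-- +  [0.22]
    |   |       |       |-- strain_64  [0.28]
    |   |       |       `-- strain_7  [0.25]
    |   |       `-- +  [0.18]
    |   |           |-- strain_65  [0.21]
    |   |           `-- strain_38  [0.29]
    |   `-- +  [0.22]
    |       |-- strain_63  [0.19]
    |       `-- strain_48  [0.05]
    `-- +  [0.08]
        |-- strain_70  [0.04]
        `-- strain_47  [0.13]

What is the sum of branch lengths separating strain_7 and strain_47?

The path runs strain_7 → … → MRCA → … → strain_47; the MRCA is the node subtending ((((strain_35,(strain_25,strain_10)),((strain_21,(strain_64,strain_7)),(strain_65,strain_38))),(strain_63,strain_48)),(strain_70,strain_47)).
Branch lengths along that path: 0.25 + 0.22 + 0.11 + 0.25 + 0.27 + 0.24 + 0.08 + 0.13 = 1.55.

1.55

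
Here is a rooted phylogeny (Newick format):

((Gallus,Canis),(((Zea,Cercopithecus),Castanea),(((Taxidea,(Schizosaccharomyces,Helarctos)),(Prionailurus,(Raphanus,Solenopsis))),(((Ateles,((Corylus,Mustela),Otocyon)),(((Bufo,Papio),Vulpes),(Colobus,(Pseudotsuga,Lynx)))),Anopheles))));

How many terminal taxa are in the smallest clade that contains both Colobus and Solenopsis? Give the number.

The MRCA of Colobus and Solenopsis is the node subtending (((Taxidea,(Schizosaccharomyces,Helarctos)),(Prionailurus,(Raphanus,Solenopsis))),(((Ateles,((Corylus,Mustela),Otocyon)),(((Bufo,Papio),Vulpes),(Colobus,(Pseudotsuga,Lynx)))),Anopheles)).
That clade contains 17 terminal taxa: Anopheles, Ateles, Bufo, Colobus, Corylus, Helarctos, Lynx, Mustela, Otocyon, Papio, Prionailurus, Pseudotsuga, Raphanus, Schizosaccharomyces, Solenopsis, Taxidea, Vulpes.

17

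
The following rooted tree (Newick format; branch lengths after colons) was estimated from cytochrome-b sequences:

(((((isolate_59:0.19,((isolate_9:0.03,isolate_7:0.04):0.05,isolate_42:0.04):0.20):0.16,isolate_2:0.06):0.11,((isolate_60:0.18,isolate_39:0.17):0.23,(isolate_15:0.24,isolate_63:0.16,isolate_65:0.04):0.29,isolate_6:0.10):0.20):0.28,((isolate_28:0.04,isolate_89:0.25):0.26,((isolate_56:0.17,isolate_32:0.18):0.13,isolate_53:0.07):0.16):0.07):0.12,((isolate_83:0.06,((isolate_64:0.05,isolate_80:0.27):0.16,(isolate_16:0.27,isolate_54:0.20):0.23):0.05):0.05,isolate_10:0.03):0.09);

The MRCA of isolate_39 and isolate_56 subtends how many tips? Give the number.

The MRCA of isolate_39 and isolate_56 is the node subtending ((((isolate_59,((isolate_9,isolate_7),isolate_42)),isolate_2),((isolate_60,isolate_39),(isolate_15,isolate_63,isolate_65),isolate_6)),((isolate_28,isolate_89),((isolate_56,isolate_32),isolate_53))).
That clade contains 16 terminal taxa: isolate_15, isolate_2, isolate_28, isolate_32, isolate_39, isolate_42, isolate_53, isolate_56, isolate_59, isolate_6, isolate_60, isolate_63, isolate_65, isolate_7, isolate_89, isolate_9.

16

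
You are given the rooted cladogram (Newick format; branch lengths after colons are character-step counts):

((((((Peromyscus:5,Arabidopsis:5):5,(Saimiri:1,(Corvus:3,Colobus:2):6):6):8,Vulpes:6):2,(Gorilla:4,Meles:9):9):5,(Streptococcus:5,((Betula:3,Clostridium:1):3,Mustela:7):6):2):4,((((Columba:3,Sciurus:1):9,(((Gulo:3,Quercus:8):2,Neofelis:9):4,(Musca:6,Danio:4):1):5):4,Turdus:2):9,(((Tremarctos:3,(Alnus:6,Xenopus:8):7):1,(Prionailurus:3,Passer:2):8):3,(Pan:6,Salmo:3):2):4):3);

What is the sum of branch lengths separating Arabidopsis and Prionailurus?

The path runs Arabidopsis → … → MRCA → … → Prionailurus; the MRCA is the root of the tree.
Branch lengths along that path: 5 + 5 + 8 + 2 + 5 + 4 + 3 + 4 + 3 + 8 + 3 = 50.

50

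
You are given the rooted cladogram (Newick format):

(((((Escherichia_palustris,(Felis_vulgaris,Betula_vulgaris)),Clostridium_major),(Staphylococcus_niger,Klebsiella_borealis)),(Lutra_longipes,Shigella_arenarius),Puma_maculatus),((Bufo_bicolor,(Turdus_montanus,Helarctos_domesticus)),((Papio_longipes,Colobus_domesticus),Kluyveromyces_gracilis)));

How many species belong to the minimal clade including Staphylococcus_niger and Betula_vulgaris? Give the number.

The MRCA of Staphylococcus_niger and Betula_vulgaris is the node subtending (((Escherichia_palustris,(Felis_vulgaris,Betula_vulgaris)),Clostridium_major),(Staphylococcus_niger,Klebsiella_borealis)).
That clade contains 6 terminal taxa: Betula_vulgaris, Clostridium_major, Escherichia_palustris, Felis_vulgaris, Klebsiella_borealis, Staphylococcus_niger.

6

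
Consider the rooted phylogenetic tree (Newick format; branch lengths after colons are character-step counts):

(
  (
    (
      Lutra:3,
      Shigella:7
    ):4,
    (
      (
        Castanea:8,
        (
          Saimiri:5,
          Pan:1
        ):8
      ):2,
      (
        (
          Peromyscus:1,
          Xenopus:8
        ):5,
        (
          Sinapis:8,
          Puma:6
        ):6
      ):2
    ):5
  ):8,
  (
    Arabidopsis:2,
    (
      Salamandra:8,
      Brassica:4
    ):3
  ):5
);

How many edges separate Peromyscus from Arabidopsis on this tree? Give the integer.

The MRCA of Peromyscus and Arabidopsis is the root of the tree.
From Peromyscus up to that node: 5 branches. From Arabidopsis up to the same node: 2 branches. Total: 5 + 2 = 7.

7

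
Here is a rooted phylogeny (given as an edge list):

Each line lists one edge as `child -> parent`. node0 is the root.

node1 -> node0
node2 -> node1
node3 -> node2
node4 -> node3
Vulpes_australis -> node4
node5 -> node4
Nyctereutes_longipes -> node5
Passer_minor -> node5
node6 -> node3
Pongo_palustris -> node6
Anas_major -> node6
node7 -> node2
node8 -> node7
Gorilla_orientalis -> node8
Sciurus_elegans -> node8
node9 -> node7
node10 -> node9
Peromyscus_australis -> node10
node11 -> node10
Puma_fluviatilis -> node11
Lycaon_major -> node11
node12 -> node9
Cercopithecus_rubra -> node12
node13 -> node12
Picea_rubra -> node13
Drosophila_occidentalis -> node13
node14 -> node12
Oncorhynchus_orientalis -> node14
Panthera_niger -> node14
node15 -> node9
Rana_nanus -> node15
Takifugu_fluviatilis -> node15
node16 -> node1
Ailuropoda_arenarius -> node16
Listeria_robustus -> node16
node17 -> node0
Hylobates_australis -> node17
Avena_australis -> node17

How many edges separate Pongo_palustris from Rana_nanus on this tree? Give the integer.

The MRCA of Pongo_palustris and Rana_nanus is the node subtending (((Vulpes_australis,(Nyctereutes_longipes,Passer_minor)),(Pongo_palustris,Anas_major)),((Gorilla_orientalis,Sciurus_elegans),((Peromyscus_australis,(Puma_fluviatilis,Lycaon_major)),(Cercopithecus_rubra,(Picea_rubra,Drosophila_occidentalis),(Oncorhynchus_orientalis,Panthera_niger)),(Rana_nanus,Takifugu_fluviatilis)))).
From Pongo_palustris up to that node: 3 branches. From Rana_nanus up to the same node: 4 branches. Total: 3 + 4 = 7.

7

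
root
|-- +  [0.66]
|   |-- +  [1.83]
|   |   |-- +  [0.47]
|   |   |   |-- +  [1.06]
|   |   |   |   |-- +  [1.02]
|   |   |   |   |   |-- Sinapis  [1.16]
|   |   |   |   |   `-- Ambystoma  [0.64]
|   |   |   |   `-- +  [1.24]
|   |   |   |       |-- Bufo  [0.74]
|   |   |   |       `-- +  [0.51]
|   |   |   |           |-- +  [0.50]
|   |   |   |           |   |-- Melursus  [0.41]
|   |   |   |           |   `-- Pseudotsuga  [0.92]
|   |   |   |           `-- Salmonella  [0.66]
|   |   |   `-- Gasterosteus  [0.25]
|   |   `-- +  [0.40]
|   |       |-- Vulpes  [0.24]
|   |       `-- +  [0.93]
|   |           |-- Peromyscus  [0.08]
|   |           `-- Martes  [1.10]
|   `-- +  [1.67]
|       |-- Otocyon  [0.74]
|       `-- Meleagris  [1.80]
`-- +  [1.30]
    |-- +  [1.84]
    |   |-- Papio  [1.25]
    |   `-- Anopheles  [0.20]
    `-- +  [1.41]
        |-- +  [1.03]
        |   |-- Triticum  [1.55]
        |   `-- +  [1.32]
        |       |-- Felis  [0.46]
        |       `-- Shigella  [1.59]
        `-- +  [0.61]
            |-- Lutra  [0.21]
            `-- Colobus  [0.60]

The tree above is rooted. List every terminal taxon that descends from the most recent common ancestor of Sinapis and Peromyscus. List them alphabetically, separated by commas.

Tracing Sinapis: it sits inside (Sinapis,Ambystoma).
Tracing Peromyscus: it sits inside (Peromyscus,Martes).
The smallest clade enclosing both is ((((Sinapis,Ambystoma),(Bufo,((Melursus,Pseudotsuga),Salmonella))),Gasterosteus),(Vulpes,(Peromyscus,Martes))); the answer is its 10 terminal taxa in alphabetical order.

Ambystoma, Bufo, Gasterosteus, Martes, Melursus, Peromyscus, Pseudotsuga, Salmonella, Sinapis, Vulpes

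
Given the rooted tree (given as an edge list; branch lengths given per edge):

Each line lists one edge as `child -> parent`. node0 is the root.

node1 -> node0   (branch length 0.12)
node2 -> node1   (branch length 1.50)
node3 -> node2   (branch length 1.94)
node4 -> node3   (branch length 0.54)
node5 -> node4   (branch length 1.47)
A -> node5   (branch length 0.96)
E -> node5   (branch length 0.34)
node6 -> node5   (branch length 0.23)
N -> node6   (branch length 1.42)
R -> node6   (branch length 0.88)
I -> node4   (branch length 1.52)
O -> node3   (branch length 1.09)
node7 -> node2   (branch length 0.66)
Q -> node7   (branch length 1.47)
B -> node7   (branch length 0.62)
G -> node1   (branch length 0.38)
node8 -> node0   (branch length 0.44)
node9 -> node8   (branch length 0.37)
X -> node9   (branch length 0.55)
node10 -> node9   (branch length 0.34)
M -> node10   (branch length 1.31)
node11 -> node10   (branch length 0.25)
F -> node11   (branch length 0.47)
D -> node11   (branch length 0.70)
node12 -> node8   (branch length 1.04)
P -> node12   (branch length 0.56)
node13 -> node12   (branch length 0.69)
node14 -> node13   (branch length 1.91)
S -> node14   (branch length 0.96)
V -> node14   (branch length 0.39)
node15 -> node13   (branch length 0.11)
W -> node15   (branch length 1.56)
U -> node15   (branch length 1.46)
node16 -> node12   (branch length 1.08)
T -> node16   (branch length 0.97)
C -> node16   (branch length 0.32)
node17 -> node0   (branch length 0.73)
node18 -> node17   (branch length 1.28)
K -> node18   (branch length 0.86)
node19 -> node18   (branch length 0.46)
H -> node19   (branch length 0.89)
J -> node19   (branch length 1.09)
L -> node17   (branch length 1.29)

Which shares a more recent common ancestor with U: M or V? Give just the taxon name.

The MRCA of U and V subtends ((S,V),(W,U)) (4 taxa).
The MRCA of U and M subtends ((X,(M,(F,D))),(P,((S,V),(W,U)),(T,C))) (11 taxa).
The first is nested inside the second, so U shares a more recent common ancestor with V.

V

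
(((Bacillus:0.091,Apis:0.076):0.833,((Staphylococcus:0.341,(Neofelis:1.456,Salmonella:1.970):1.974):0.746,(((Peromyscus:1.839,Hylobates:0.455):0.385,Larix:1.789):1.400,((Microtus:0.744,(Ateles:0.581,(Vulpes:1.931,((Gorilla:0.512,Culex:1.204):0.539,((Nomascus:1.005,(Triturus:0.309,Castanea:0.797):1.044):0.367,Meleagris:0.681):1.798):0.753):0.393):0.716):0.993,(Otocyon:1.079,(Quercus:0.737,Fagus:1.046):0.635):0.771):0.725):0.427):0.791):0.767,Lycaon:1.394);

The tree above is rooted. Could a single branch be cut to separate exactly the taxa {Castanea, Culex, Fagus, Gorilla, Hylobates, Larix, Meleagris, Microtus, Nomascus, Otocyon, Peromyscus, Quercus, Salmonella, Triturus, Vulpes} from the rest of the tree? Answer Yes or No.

The MRCA of the listed taxa subtends ((Staphylococcus,(Neofelis,Salmonella)),(((Peromyscus,Hylobates),Larix),((Microtus,(Ateles,(Vulpes,((Gorilla,Culex),((Nomascus,(Triturus,Castanea)),Meleagris))))),(Otocyon,(Quercus,Fagus))))).
That clade also contains Ateles, Neofelis, Staphylococcus, which are not in the proposed group, so the group is not monophyletic.

No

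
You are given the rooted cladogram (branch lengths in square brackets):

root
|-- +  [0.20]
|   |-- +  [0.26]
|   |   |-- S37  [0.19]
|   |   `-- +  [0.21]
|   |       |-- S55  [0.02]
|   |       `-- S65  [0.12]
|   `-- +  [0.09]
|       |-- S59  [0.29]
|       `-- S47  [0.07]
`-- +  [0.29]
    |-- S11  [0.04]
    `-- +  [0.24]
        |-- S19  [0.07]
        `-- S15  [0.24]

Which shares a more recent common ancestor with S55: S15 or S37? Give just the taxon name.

The MRCA of S55 and S37 subtends (S37,(S55,S65)) (3 taxa).
The MRCA of S55 and S15 is the root, subtending the entire tree (8 taxa).
The first is nested inside the second, so S55 shares a more recent common ancestor with S37.

S37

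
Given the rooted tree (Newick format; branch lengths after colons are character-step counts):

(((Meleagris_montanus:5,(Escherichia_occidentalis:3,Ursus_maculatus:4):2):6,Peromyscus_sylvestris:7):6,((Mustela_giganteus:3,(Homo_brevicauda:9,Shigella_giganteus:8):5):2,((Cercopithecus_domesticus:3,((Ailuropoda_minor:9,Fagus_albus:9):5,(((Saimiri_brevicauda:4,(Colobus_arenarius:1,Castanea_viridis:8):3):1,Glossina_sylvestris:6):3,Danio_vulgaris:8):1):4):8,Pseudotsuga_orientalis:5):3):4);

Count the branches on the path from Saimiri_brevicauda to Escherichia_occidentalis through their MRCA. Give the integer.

12

The MRCA of Saimiri_brevicauda and Escherichia_occidentalis is the root of the tree.
From Saimiri_brevicauda up to that node: 8 branches. From Escherichia_occidentalis up to the same node: 4 branches. Total: 8 + 4 = 12.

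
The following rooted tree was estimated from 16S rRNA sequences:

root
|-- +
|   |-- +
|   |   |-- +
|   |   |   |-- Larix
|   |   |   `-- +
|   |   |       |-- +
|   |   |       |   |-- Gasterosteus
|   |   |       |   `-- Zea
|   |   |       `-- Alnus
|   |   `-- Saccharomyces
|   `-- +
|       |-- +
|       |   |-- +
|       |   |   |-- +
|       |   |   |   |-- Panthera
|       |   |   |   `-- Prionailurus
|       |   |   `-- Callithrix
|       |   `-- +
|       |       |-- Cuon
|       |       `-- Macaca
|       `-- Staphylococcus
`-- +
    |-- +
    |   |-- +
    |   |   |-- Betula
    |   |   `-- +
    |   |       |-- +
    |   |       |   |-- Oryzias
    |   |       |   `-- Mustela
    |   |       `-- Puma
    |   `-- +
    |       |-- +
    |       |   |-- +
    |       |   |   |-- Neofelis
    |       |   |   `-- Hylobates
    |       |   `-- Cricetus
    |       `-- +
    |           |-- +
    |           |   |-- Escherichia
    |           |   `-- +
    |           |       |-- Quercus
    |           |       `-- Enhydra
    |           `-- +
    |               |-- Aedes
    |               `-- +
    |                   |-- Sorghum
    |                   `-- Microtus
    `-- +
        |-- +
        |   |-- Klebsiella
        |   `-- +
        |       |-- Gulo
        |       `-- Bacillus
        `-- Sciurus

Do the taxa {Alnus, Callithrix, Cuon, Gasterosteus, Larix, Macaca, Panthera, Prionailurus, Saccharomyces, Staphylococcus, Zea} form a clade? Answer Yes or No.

Yes

The most recent common ancestor of these taxa subtends (((Larix,((Gasterosteus,Zea),Alnus)),Saccharomyces),((((Panthera,Prionailurus),Callithrix),(Cuon,Macaca)),Staphylococcus)).
That clade has exactly 11 tips — every listed taxon and nothing else — so the group is monophyletic.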